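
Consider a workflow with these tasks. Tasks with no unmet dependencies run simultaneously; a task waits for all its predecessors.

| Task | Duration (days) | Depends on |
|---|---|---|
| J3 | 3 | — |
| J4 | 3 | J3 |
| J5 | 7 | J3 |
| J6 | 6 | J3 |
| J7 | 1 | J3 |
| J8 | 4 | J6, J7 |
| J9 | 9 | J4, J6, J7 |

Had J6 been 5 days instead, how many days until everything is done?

17

Critical path before the change: J3→J6→J9 = 3+6+9 = 18 giving 18 days.
Since J6 is critical, the -1 change carries straight to that chain (now 17 days).
No other chain overtakes it, so the finish is 17 days.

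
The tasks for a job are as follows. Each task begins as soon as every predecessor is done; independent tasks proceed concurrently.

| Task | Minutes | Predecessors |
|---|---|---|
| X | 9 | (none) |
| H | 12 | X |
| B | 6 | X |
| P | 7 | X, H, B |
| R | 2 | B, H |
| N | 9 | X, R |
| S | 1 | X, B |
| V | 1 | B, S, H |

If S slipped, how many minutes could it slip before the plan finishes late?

15

X→H→R→N = 9+12+2+9 = 32 sets the makespan at 32 minutes.
S finishes as early as 16 and must finish by 31.
So S can slip 31 − 16 = 15 minutes.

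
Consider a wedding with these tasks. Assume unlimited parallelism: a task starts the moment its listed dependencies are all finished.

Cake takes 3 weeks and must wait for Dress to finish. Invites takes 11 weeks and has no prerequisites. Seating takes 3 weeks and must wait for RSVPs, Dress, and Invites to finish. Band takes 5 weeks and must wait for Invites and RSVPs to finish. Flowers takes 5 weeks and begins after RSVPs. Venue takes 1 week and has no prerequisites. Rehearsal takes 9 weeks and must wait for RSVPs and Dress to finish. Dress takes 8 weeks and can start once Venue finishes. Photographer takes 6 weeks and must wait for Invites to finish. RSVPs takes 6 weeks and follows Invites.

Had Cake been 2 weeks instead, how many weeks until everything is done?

26

Critical path before the change: Invites→RSVPs→Rehearsal = 11+6+9 = 26 giving 26 weeks.
The longest path through Cake is only 12 weeks, so Cake has float 14.
No other chain overtakes it, so the finish is 26 weeks.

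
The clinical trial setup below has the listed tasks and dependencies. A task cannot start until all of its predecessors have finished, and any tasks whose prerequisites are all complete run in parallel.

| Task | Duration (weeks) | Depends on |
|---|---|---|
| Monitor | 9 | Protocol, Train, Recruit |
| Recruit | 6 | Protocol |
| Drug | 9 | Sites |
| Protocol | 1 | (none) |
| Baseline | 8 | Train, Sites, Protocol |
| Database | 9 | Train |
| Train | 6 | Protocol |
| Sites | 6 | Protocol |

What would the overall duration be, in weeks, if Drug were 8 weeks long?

16

Actual critical path: Protocol→Sites→Drug = 1+6+9 = 16 ⇒ 16 weeks.
Since Drug is critical, the -1 change carries straight to that chain (now 15 weeks).
New critical path: Protocol→Recruit→Monitor = 1+6+9 = 16 ⇒ 16 weeks.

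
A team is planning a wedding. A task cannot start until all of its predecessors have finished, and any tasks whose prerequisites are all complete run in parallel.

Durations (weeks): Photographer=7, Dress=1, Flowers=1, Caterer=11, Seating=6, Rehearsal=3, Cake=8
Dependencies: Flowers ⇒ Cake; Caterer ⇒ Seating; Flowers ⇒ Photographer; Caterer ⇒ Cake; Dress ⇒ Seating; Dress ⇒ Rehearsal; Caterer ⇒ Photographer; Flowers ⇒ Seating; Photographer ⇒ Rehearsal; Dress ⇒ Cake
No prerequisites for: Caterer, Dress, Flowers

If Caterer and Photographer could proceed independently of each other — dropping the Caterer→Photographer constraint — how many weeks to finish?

With the dependency in place, Caterer→Photographer→Rehearsal = 11+7+3 = 21 sets the finish at 21 weeks.
Without Caterer→Photographer, Photographer's earliest start moves from 11 to 1.
New critical path: Caterer→Cake = 11+8 = 19 ⇒ 19 weeks.

19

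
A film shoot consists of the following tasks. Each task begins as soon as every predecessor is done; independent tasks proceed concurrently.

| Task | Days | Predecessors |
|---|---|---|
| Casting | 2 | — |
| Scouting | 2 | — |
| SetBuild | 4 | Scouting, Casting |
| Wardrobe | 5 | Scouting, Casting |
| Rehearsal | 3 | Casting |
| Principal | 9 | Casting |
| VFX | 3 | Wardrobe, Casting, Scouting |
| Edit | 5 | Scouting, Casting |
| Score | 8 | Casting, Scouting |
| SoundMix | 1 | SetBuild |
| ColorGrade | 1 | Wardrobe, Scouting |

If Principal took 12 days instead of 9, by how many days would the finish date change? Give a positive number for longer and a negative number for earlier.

3

Baseline: Casting→Principal = 2+9 = 11 → 11 days.
Principal is on the critical path; changing it to 12 makes that path 14 days.
No other chain overtakes it, so the finish is 14 days.
Change in finish: 14 − 11 = +3 days.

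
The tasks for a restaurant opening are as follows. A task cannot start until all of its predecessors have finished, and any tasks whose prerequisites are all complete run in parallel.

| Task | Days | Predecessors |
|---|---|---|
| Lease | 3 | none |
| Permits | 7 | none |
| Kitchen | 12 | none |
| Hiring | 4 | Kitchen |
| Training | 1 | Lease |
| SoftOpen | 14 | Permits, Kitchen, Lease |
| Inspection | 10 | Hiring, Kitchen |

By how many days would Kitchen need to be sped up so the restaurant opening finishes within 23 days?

Current finish: 26 days; target: 23.
Kitchen is on every critical path, so each day cut from Kitchen cuts the finish by one (this holds down to a finish of 21).
Need 26 − 23 = 3 days off Kitchen → Kitchen becomes 9 days, finish becomes 23.

3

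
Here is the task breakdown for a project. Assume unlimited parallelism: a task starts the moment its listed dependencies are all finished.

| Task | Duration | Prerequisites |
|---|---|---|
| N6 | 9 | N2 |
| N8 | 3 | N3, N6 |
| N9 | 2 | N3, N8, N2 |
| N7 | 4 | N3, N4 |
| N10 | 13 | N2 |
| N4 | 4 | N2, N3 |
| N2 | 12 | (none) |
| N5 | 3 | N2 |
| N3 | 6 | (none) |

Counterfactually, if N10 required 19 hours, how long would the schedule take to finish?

31

The binding path is N2→N6→N8→N9 = 12+9+3+2 = 26; finish at 26 hours.
N10 is off the critical path — its longest chain is 25 hours, giving 1 of slack.
New critical path: N2→N10 = 12+19 = 31 ⇒ 31 hours.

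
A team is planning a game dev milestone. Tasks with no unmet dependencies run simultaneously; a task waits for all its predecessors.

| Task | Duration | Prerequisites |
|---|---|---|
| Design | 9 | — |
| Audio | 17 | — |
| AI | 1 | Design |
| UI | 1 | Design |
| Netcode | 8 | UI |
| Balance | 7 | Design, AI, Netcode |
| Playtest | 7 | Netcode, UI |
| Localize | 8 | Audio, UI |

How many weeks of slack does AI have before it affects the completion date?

8

Critical path: Design→UI→Netcode→Balance = 9+1+8+7 = 25, so the finish is 25 weeks.
The longest chain containing AI totals 17 weeks.
So AI can slip 18 − 10 = 8 weeks.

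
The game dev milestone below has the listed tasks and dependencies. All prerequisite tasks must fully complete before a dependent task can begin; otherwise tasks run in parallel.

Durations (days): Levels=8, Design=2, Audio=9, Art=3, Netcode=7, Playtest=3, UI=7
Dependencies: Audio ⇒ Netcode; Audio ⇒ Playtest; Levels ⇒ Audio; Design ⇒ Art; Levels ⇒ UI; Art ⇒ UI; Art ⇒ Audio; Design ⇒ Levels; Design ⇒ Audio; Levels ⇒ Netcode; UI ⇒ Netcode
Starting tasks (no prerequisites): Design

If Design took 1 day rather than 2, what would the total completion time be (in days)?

The binding path is Design→Levels→Audio→Netcode = 2+8+9+7 = 26; finish at 26 days.
Since Design is critical, the -1 change carries straight to that chain (now 25 days).
No other chain overtakes it, so the finish is 25 days.

25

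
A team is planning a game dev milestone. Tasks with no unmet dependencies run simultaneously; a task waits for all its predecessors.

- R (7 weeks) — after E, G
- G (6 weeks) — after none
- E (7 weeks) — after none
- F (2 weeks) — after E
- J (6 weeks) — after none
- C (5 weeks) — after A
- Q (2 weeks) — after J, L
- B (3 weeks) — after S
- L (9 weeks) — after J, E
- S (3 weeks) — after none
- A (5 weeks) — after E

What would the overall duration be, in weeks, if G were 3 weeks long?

Actual critical path: E→L→Q = 7+9+2 = 18 ⇒ 18 weeks.
G has 5 weeks of float (longest path through it is 13).
That remains the longest chain; total 18 weeks.

18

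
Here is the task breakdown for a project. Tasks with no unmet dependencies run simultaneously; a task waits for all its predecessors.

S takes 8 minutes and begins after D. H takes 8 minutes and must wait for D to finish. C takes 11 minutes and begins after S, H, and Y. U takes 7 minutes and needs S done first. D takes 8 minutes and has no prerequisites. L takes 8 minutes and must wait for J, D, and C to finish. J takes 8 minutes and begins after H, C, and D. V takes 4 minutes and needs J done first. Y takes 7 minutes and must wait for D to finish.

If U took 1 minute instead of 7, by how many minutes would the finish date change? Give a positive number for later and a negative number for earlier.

As given, the longest chain is D→H→C→J→L = 8+8+11+8+8 = 43, so the finish is 43 minutes.
The longest path through U is only 23 minutes, so U has float 20.
The critical path is still D→H→C→J→L; finish is now 43 minutes.
Change in finish: 43 − 43 = +0 minutes.

0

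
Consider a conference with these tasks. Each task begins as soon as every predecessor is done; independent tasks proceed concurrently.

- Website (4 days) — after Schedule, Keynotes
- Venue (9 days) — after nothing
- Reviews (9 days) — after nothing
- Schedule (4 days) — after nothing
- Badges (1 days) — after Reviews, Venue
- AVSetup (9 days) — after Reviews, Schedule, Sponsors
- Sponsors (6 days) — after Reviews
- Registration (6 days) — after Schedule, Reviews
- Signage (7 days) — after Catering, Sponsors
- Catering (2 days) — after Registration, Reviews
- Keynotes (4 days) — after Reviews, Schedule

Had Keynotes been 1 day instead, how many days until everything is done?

24

The binding path is Reviews→Sponsors→AVSetup = 9+6+9 = 24; finish at 24 days.
Keynotes is off the critical path — its longest chain is 17 days, giving 7 of slack.
That remains the longest chain; total 24 days.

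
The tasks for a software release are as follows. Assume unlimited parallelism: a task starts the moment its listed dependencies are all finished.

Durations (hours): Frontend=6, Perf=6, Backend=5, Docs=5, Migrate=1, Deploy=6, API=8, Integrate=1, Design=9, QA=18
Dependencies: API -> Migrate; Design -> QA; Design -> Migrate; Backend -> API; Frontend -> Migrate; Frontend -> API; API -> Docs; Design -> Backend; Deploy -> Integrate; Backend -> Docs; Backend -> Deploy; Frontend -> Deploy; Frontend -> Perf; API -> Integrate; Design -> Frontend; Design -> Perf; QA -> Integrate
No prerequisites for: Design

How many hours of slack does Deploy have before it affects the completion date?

The longest chain is Design→Frontend→API→Docs = 9+6+8+5 = 28; overall finish 28 hours.
Longest path through Deploy: 22 hours (earliest finish 21, latest finish 27).
Float = 28 − 22 = 6.

6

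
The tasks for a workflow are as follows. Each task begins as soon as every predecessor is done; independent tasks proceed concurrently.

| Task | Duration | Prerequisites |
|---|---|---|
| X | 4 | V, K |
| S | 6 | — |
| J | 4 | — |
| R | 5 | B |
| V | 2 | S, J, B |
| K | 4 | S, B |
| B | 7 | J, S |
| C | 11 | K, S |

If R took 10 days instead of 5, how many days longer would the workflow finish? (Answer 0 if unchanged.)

0

Baseline: S→B→K→C = 6+7+4+11 = 28 → 28 days.
R is off the critical path — its longest chain is 18 days, giving 10 of slack.
That remains the longest chain; total 28 days.
Change in finish: 28 − 28 = +0 days.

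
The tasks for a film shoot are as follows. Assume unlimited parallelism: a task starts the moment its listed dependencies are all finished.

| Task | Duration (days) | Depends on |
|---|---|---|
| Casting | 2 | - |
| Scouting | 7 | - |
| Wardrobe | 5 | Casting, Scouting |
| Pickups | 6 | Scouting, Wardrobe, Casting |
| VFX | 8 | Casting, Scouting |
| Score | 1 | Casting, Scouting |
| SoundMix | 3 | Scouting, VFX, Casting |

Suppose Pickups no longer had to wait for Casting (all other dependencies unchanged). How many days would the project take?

Original critical path: Scouting→Wardrobe→Pickups = 7+5+6 = 18 ⇒ 18 days.
Dropping Casting→Pickups doesn't change Pickups's earliest start (12); another predecessor still binds.
After: Scouting→Wardrobe→Pickups = 7+5+6 = 18 → 18 days.

18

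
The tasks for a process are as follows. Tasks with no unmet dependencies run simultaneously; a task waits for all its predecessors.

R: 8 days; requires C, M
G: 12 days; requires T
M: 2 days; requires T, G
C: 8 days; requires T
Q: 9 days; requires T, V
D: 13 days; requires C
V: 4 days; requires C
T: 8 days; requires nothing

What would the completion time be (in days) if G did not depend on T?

Original critical path: T→G→M→R = 8+12+2+8 = 30 ⇒ 30 days.
Without T→G, G's earliest start moves from 8 to 0.
New critical path: T→C→V→Q = 8+8+4+9 = 29 ⇒ 29 days.

29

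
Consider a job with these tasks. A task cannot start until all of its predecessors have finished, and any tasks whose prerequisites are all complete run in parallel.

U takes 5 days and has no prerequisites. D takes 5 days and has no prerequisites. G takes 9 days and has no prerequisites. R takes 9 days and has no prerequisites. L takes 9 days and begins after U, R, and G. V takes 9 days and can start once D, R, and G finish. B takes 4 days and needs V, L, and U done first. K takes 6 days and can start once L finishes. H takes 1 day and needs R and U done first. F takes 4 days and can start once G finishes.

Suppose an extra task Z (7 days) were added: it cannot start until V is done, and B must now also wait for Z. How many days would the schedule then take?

Originally the schedule takes 24 days.
With Z inserted, B now waits for max(V, L, U, Z).
New critical path: G→V→Z→B = 9+9+7+4 = 29 ⇒ 29 days.

29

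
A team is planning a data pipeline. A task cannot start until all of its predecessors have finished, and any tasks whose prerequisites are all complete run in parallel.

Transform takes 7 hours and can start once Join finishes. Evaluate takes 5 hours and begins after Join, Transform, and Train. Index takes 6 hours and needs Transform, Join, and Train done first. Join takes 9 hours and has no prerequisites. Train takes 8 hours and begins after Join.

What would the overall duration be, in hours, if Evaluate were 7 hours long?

As given, the longest chain is Join→Train→Index = 9+8+6 = 23, so the finish is 23 hours.
Evaluate has 1 hour of float (longest path through it is 22).
Now Join→Train→Evaluate = 9+8+7 = 24 is longest, so the finish becomes 24 hours.

24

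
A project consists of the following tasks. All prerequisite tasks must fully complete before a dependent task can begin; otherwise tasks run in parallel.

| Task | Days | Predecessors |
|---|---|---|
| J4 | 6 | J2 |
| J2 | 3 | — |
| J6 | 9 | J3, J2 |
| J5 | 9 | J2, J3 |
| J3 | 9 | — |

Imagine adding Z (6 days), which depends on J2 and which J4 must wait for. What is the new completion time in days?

18

Originally the plan takes 18 days.
With Z inserted, J4 now waits for max(J2, Z).
New critical path: J3→J5 = 9+9 = 18 ⇒ 18 days.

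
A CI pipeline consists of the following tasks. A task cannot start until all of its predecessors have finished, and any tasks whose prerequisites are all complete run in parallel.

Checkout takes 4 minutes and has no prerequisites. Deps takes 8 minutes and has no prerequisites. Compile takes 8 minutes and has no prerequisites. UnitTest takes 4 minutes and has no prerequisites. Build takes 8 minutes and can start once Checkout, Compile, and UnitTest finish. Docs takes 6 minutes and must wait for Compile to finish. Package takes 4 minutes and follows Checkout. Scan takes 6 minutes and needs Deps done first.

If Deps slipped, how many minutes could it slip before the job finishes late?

2

The longest chain is Compile→Build = 8+8 = 16; overall finish 16 minutes.
The longest chain containing Deps totals 14 minutes.
Float = 16 − 14 = 2.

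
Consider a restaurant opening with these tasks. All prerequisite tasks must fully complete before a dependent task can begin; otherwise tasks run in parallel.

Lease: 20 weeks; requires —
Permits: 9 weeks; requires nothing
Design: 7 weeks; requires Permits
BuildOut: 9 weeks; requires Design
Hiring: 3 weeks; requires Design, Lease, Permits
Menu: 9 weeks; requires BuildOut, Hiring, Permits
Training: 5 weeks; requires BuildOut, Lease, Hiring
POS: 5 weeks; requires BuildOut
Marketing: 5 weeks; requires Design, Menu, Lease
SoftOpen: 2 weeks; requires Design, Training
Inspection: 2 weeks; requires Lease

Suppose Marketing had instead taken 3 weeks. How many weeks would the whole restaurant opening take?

Critical path before the change: Permits→Design→BuildOut→Menu→Marketing = 9+7+9+9+5 = 39 giving 39 weeks.
Marketing is on the critical path; changing it to 3 makes that path 37 weeks.
The critical path is still Permits→Design→BuildOut→Menu→Marketing; finish is now 37 weeks.

37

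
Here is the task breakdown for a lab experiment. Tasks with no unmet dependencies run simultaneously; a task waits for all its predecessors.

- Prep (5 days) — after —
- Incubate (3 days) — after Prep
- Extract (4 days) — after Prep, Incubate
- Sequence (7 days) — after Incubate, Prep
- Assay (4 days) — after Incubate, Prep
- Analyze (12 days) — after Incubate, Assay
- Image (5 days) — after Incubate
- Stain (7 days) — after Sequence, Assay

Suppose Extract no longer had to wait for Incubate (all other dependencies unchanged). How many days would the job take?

With the dependency in place, Prep→Incubate→Assay→Analyze = 5+3+4+12 = 24 sets the finish at 24 days.
Without Incubate→Extract, Extract's earliest start moves from 8 to 5.
After: Prep→Incubate→Assay→Analyze = 5+3+4+12 = 24 → 24 days.

24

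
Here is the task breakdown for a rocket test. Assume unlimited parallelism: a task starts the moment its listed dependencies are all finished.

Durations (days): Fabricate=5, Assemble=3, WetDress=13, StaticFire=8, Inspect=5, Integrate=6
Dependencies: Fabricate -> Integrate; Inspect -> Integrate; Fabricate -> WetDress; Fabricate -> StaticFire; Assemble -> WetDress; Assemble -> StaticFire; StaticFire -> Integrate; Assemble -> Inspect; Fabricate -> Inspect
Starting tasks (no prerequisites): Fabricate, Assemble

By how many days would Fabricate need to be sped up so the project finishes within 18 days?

Current finish: 19 days; target: 18.
Fabricate is on every critical path, so each day cut from Fabricate cuts the finish by one (this holds down to a finish of 17).
Need 19 − 18 = 1 day off Fabricate → Fabricate becomes 4 days, finish becomes 18.

1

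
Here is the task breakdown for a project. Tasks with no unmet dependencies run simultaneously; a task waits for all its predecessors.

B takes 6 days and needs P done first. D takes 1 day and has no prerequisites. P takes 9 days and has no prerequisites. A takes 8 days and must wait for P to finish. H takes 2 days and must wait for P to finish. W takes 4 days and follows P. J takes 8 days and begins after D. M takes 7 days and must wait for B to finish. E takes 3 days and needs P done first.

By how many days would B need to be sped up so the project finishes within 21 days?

1

Current finish: 22 days; target: 21.
B is on every critical path, so each day cut from B cuts the finish by one (this holds down to a finish of 17).
Need 22 − 21 = 1 day off B → B becomes 5 days, finish becomes 21.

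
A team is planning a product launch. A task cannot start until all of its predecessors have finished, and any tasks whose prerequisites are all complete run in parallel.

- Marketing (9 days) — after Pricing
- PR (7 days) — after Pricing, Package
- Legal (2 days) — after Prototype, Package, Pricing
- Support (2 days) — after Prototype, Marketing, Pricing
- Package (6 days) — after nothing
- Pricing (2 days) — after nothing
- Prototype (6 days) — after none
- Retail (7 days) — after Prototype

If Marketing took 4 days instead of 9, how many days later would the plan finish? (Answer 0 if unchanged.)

As given, the longest chain is Pricing→Marketing→Support = 2+9+2 = 13, so the finish is 13 days.
Since Marketing is critical, the -5 change carries straight to that chain (now 8 days).
Now Prototype→Retail = 6+7 = 13 is longest, so the finish becomes 13 days.
Change in finish: 13 − 13 = +0 days.

0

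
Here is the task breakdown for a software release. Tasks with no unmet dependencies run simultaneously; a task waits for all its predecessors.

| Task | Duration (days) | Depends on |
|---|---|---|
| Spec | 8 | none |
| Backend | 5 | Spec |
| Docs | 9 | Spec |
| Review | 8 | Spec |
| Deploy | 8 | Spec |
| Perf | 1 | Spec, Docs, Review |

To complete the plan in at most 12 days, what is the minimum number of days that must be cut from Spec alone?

6

Current finish: 18 days; target: 12.
Spec is on every critical path, so each day cut from Spec cuts the finish by one (this holds down to a finish of 11).
Need 18 − 12 = 6 days off Spec → Spec becomes 2 days, finish becomes 12.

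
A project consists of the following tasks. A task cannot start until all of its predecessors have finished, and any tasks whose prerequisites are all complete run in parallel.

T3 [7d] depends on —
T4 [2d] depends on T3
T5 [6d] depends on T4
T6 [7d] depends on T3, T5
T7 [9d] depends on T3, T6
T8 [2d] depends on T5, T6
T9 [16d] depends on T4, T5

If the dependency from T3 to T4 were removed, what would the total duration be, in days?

24

Original critical path: T3→T4→T5→T6→T7 = 7+2+6+7+9 = 31 ⇒ 31 days.
Without T3→T4, T4's earliest start moves from 7 to 0.
New critical path: T4→T5→T6→T7 = 2+6+7+9 = 24 ⇒ 24 days.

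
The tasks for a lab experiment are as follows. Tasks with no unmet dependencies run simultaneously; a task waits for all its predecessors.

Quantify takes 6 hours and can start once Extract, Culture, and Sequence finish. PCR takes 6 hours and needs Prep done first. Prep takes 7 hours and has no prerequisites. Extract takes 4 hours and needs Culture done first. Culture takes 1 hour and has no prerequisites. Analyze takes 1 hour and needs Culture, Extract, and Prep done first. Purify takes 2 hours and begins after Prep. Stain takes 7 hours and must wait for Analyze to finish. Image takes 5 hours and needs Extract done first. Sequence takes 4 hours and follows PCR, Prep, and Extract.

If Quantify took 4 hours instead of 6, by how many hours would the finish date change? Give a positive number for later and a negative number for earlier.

Baseline: Prep→PCR→Sequence→Quantify = 7+6+4+6 = 23 → 23 hours.
Quantify lies on that path, so at 4 hours the path becomes 21 hours.
The critical path is still Prep→PCR→Sequence→Quantify; finish is now 21 hours.
Change in finish: 21 − 23 = -2 hours.

-2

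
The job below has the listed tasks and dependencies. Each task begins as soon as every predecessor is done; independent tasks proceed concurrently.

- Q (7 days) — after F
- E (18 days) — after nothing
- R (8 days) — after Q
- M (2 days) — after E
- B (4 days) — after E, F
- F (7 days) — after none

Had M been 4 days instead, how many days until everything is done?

As given, the longest chain is E→B = 18+4 = 22, so the finish is 22 days.
M has 2 days of float (longest path through it is 20).
Now E→M = 18+4 = 22 is longest, so the finish becomes 22 days.

22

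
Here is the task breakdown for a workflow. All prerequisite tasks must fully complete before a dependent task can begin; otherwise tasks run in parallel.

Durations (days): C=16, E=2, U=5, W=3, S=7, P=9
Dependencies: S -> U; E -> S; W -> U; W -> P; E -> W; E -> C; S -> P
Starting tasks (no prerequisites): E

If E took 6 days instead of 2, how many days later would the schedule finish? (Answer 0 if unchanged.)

Baseline: E→S→P = 2+7+9 = 18 → 18 days.
E lies on that path, so at 6 days the path becomes 22 days.
The critical path is still E→S→P; finish is now 22 days.
Change in finish: 22 − 18 = +4 days.

4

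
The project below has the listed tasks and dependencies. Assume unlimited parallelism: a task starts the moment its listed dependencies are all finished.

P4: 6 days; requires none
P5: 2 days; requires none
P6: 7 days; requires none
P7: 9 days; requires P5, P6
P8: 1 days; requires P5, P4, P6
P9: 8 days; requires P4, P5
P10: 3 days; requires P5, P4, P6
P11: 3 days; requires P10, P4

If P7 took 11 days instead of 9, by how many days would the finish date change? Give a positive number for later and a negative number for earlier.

2

As given, the longest chain is P6→P7 = 7+9 = 16, so the finish is 16 days.
Since P7 is critical, the +2 change carries straight to that chain (now 18 days).
No other chain overtakes it, so the finish is 18 days.
Change in finish: 18 − 16 = +2 days.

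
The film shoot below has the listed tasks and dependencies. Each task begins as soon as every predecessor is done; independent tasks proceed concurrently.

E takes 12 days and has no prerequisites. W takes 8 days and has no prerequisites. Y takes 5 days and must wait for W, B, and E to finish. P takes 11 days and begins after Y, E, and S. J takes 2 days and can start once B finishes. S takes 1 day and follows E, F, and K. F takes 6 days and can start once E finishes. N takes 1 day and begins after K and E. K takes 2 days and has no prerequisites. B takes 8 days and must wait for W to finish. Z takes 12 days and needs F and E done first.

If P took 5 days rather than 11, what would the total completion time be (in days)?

Critical path before the change: W→B→Y→P = 8+8+5+11 = 32 giving 32 days.
Since P is critical, the -6 change carries straight to that chain (now 26 days).
The binding chain switches to E→F→Z = 12+6+12 = 30; finish 30 days.

30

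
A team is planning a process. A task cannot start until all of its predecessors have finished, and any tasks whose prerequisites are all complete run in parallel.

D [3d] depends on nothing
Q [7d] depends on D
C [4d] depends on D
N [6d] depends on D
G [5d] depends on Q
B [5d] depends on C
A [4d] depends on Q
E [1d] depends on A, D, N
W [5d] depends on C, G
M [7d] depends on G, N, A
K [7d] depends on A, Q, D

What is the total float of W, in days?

2

The longest chain is D→Q→G→M = 3+7+5+7 = 22; overall finish 22 days.
The longest chain containing W totals 20 days.
So W can slip 22 − 20 = 2 days.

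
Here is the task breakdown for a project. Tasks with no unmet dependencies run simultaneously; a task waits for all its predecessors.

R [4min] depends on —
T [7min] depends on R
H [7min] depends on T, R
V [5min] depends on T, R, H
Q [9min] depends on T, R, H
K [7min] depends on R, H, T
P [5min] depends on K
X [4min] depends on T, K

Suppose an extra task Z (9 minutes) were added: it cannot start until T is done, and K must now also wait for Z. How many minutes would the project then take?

32

Originally the project takes 30 minutes.
With Z inserted, K now waits for max(R, H, T, Z).
New critical path: R→T→Z→K→P = 4+7+9+7+5 = 32 ⇒ 32 minutes.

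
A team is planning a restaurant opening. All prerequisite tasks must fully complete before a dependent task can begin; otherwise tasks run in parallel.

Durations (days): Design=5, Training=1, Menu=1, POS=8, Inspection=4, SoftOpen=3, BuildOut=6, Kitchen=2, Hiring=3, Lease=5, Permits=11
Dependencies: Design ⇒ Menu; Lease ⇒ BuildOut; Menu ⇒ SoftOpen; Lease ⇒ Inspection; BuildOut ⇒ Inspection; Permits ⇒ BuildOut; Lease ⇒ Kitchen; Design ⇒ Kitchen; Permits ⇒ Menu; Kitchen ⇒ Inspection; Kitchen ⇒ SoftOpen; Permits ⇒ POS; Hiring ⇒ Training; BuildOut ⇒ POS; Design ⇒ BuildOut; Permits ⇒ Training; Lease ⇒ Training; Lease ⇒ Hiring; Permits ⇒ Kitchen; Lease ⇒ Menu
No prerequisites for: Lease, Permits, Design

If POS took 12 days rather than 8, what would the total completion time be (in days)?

29

The binding path is Permits→BuildOut→POS = 11+6+8 = 25; finish at 25 days.
POS lies on that path, so at 12 days the path becomes 29 days.
That remains the longest chain; total 29 days.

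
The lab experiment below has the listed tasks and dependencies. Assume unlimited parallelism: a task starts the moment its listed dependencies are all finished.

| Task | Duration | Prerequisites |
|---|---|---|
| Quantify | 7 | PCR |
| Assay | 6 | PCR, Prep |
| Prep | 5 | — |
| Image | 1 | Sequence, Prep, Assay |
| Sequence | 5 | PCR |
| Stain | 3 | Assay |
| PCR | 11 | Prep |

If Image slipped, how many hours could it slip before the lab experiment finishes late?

Prep→PCR→Assay→Stain = 5+11+6+3 = 25 sets the makespan at 25 hours.
Longest path through Image: 23 hours (earliest finish 23, latest finish 25).
Float = 25 − 23 = 2.

2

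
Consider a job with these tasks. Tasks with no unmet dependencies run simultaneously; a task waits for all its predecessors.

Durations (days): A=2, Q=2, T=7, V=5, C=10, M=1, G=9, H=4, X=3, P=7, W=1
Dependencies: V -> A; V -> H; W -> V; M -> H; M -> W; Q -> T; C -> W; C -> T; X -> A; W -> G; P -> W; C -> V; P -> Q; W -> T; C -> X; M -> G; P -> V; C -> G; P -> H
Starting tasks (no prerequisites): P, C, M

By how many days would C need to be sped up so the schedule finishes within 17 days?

Current finish: 20 days; target: 17.
C is on every critical path, so each day cut from C cuts the finish by one (this holds down to a finish of 17).
Need 20 − 17 = 3 days off C → C becomes 7 days, finish becomes 17.

3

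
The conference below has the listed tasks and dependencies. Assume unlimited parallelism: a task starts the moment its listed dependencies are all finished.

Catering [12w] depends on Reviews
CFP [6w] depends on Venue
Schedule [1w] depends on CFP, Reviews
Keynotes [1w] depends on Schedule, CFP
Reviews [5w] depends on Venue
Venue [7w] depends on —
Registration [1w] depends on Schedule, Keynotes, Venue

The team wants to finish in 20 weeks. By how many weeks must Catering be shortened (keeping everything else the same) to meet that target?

Current finish: 24 weeks; target: 20.
Catering is on every critical path, so each week cut from Catering cuts the finish by one (this holds down to a finish of 16).
Need 24 − 20 = 4 weeks off Catering → Catering becomes 8 weeks, finish becomes 20.

4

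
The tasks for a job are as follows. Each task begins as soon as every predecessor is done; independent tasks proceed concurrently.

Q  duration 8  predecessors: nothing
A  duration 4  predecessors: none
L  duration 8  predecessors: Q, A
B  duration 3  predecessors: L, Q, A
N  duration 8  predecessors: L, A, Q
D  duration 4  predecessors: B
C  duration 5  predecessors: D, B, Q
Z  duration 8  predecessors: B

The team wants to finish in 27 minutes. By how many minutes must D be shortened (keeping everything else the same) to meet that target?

Current finish: 28 minutes; target: 27.
D is on every critical path, so each minute cut from D cuts the finish by one (this holds down to a finish of 27).
Need 28 − 27 = 1 minute off D → D becomes 3 minutes, finish becomes 27.

1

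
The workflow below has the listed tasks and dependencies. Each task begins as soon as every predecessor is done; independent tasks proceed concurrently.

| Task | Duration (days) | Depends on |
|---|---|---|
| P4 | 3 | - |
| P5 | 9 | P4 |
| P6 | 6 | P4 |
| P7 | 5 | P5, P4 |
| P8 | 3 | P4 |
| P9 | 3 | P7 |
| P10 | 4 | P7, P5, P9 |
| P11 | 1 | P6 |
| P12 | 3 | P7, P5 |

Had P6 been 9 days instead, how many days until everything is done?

24

Critical path before the change: P4→P5→P7→P9→P10 = 3+9+5+3+4 = 24 giving 24 days.
P6 has 14 days of float (longest path through it is 10).
The critical path is still P4→P5→P7→P9→P10; finish is now 24 days.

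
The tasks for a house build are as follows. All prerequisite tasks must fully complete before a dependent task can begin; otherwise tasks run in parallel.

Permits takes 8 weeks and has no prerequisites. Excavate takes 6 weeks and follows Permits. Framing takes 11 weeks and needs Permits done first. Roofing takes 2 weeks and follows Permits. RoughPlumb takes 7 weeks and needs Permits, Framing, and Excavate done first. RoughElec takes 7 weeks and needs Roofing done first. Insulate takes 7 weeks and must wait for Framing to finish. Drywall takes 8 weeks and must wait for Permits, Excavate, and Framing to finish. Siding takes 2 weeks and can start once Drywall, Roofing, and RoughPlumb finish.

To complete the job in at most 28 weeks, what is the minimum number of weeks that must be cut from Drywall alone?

1

Current finish: 29 weeks; target: 28.
Drywall is on every critical path, so each week cut from Drywall cuts the finish by one (this holds down to a finish of 28).
Need 29 − 28 = 1 week off Drywall → Drywall becomes 7 weeks, finish becomes 28.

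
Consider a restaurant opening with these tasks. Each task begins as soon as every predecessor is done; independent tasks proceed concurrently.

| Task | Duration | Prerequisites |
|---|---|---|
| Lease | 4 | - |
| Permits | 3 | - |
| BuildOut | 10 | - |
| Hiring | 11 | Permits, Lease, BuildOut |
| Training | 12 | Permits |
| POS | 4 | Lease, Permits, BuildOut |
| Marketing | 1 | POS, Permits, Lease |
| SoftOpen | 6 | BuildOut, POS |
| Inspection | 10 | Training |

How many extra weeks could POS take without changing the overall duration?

5

Critical path: Permits→Training→Inspection = 3+12+10 = 25, so the finish is 25 weeks.
POS finishes as early as 14 and must finish by 19.
Float = 25 − 20 = 5.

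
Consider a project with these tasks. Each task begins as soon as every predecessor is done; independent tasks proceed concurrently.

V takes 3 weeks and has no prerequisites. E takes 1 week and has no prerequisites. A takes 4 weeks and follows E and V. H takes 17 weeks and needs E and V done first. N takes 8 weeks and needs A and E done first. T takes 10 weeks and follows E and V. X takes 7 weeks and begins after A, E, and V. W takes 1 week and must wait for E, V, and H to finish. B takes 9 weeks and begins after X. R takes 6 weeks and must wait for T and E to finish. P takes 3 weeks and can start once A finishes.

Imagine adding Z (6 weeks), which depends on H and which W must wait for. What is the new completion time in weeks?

Originally the project takes 23 weeks.
With Z inserted, W now waits for max(E, V, H, Z).
New critical path: V→H→Z→W = 3+17+6+1 = 27 ⇒ 27 weeks.

27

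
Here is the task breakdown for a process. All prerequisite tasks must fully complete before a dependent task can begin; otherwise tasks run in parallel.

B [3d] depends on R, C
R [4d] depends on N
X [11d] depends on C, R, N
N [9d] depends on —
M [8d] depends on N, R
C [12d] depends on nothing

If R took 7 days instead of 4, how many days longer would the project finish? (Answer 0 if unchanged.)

3

As given, the longest chain is N→R→X = 9+4+11 = 24, so the finish is 24 days.
R is on the critical path; changing it to 7 makes that path 27 days.
No other chain overtakes it, so the finish is 27 days.
Change in finish: 27 − 24 = +3 days.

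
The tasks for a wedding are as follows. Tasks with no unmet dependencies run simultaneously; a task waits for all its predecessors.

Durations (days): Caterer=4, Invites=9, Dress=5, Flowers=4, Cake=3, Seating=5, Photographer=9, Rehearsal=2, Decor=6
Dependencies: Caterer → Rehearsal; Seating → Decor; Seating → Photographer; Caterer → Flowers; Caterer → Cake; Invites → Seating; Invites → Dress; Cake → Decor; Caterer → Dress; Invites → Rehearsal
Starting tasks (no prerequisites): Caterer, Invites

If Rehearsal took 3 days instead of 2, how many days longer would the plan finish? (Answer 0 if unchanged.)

Critical path before the change: Invites→Seating→Photographer = 9+5+9 = 23 giving 23 days.
Rehearsal has 12 days of float (longest path through it is 11).
No other chain overtakes it, so the finish is 23 days.
Change in finish: 23 − 23 = +0 days.

0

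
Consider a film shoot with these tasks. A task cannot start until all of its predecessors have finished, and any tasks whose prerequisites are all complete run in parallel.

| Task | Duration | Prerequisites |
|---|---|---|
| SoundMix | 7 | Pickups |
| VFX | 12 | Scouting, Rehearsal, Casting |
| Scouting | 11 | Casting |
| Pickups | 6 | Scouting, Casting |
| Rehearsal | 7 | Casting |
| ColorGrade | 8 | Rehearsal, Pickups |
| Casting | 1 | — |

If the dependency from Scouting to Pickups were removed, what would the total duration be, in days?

Before: longest chain Casting→Scouting→Pickups→ColorGrade = 1+11+6+8 = 26, finish 26.
Without Scouting→Pickups, Pickups's earliest start moves from 12 to 1.
The longest chain is now Casting→Scouting→VFX = 1+11+12 = 24, so the project takes 24 days.

24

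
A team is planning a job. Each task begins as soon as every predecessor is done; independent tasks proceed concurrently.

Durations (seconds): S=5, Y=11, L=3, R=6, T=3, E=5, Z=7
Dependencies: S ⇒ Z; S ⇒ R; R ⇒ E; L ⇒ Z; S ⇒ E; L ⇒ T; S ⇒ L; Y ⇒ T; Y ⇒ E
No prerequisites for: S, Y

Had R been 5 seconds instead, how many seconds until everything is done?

The binding path is S→R→E = 5+6+5 = 16; finish at 16 seconds.
R lies on that path, so at 5 seconds the path becomes 15 seconds.
The binding chain switches to Y→E = 11+5 = 16; finish 16 seconds.

16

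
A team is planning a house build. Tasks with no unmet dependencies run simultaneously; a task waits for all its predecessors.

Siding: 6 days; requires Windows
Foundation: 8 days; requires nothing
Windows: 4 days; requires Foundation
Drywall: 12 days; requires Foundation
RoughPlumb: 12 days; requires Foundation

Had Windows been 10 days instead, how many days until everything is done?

The binding path is Foundation→RoughPlumb = 8+12 = 20; finish at 20 days.
The longest path through Windows is only 18 days, so Windows has float 2.
Now Foundation→Windows→Siding = 8+10+6 = 24 is longest, so the finish becomes 24 days.

24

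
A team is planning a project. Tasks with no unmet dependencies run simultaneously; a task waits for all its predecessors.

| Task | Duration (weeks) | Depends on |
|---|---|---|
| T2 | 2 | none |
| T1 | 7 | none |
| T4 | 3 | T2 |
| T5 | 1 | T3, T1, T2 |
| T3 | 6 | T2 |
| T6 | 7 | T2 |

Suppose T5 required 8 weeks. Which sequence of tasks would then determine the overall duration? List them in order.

Actual critical path: T2→T3→T5 = 2+6+1 = 9 ⇒ 9 weeks.
Since T5 is critical, the +7 change carries straight to that chain (now 16 weeks).
The critical path is still T2→T3→T5; finish is now 16 weeks.

T2, T3, T5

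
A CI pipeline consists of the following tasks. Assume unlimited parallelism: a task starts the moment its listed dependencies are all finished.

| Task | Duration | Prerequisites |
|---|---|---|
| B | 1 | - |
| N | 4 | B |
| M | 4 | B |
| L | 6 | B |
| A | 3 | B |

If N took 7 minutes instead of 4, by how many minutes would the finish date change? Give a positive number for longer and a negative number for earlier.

1

Baseline: B→L = 1+6 = 7 → 7 minutes.
The longest path through N is only 5 minutes, so N has float 2.
The binding chain switches to B→N = 1+7 = 8; finish 8 minutes.
Change in finish: 8 − 7 = +1 minutes.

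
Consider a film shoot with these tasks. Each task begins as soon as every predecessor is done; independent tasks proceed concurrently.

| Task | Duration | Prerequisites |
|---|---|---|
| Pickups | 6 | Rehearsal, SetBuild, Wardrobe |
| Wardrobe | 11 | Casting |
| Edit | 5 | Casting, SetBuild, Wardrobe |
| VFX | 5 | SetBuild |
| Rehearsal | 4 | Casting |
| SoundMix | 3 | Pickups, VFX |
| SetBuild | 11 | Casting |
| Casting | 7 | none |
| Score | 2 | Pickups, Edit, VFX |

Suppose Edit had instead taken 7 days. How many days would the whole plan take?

27

The binding path is Casting→SetBuild→Pickups→SoundMix = 7+11+6+3 = 27; finish at 27 days.
Edit has 2 days of float (longest path through it is 25).
No other chain overtakes it, so the finish is 27 days.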